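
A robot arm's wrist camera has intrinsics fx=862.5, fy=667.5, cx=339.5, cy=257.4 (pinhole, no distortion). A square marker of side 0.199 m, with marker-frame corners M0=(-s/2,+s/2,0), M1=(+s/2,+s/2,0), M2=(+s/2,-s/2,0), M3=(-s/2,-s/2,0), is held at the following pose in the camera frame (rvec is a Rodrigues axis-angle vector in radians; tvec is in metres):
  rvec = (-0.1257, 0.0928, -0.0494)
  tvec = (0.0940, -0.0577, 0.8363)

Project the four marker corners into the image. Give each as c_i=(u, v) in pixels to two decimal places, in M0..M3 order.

c0=(338.84, 294.58) c1=(548.33, 286.42) c2=(533.17, 128.87) c3=(330.18, 140.05)

Intrinsics K: fx=862.5, fy=667.5, cx=339.5, cy=257.4
Marker side s = 0.199 m; corners in marker frame (Z=0):
  M0 = (-0.0995, +0.0995, 0)
  M1 = (+0.0995, +0.0995, 0)
  M2 = (+0.0995, -0.0995, 0)
  M3 = (-0.0995, -0.0995, 0)
rvec = (-0.1257, 0.0928, -0.0494), |rvec| = θ = 0.16387 rad = 9.389°
Rodrigues: sinθ=0.16314, 1−cosθ=0.01340; R = I + sinθ·[k]× + (1−cosθ)·[k]×²:
    [+0.99449 +0.04336 +0.09548]
    [-0.05500 +0.99090 +0.12285]
    [-0.08929 -0.12743 +0.98782]
t = (0.0940, -0.0577, 0.8363) m
M0: Pc = R·M0+t = (-0.00064, +0.04637, +0.83251); u = 862.5·(-0.00064)/0.83251 + 339.5 = 338.8400, v = 667.5·(+0.04637)/0.83251 + 257.4 = 294.5768
M1: Pc = R·M1+t = (+0.19727, +0.03542, +0.81474); u = 862.5·(+0.19727)/0.81474 + 339.5 = 548.3301, v = 667.5·(+0.03542)/0.81474 + 257.4 = 286.4208
M2: Pc = R·M2+t = (+0.18864, -0.16177, +0.84009); u = 862.5·(+0.18864)/0.84009 + 339.5 = 533.1680, v = 667.5·(-0.16177)/0.84009 + 257.4 = 128.8676
M3: Pc = R·M3+t = (-0.00927, -0.15082, +0.85786); u = 862.5·(-0.00927)/0.85786 + 339.5 = 330.1842, v = 667.5·(-0.15082)/0.85786 + 257.4 = 140.0458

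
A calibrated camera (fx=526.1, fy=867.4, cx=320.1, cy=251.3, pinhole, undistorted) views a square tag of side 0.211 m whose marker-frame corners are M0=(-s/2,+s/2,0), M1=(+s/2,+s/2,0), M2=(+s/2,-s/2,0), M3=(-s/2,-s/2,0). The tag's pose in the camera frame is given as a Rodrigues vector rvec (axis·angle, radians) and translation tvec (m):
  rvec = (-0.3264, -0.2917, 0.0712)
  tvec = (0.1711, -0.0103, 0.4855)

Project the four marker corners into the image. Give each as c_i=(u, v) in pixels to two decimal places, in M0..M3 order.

Intrinsics K: fx=526.1, fy=867.4, cx=320.1, cy=251.3
Marker side s = 0.211 m; corners in marker frame (Z=0):
  M0 = (-0.1055, +0.1055, 0)
  M1 = (+0.1055, +0.1055, 0)
  M2 = (+0.1055, -0.1055, 0)
  M3 = (-0.1055, -0.1055, 0)
rvec = (-0.3264, -0.2917, 0.0712), |rvec| = θ = 0.44350 rad = 25.411°
Rodrigues: sinθ=0.42911, 1−cosθ=0.09675; R = I + sinθ·[k]× + (1−cosθ)·[k]×²:
    [+0.95565 -0.02206 -0.29366]
    [+0.11572 +0.94511 +0.30559]
    [+0.27080 -0.32602 +0.90575]
t = (0.1711, -0.0103, 0.4855) m
M0: Pc = R·M0+t = (+0.06795, +0.07720, +0.42254); u = 526.1·(+0.06795)/0.42254 + 320.1 = 404.7063, v = 867.4·(+0.07720)/0.42254 + 251.3 = 409.7802
M1: Pc = R·M1+t = (+0.26959, +0.10162, +0.47967); u = 526.1·(+0.26959)/0.47967 + 320.1 = 615.7873, v = 867.4·(+0.10162)/0.47967 + 251.3 = 435.0550
M2: Pc = R·M2+t = (+0.27425, -0.09780, +0.54846); u = 526.1·(+0.27425)/0.54846 + 320.1 = 583.1658, v = 867.4·(-0.09780)/0.54846 + 251.3 = 96.6283
M3: Pc = R·M3+t = (+0.07261, -0.12222, +0.49133); u = 526.1·(+0.07261)/0.49133 + 320.1 = 397.8444, v = 867.4·(-0.12222)/0.49133 + 251.3 = 35.5347

c0=(404.71, 409.78) c1=(615.79, 435.06) c2=(583.17, 96.63) c3=(397.84, 35.53)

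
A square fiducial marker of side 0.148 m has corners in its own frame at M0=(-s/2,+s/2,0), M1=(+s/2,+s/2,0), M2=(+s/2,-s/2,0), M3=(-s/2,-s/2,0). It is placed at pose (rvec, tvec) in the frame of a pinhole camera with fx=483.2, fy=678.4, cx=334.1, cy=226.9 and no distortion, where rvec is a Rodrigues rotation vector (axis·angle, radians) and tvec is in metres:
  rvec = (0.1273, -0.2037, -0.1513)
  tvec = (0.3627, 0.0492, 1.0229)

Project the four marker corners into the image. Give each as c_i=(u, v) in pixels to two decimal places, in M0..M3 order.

Intrinsics K: fx=483.2, fy=678.4, cx=334.1, cy=226.9
Marker side s = 0.148 m; corners in marker frame (Z=0):
  M0 = (-0.0740, +0.0740, 0)
  M1 = (+0.0740, +0.0740, 0)
  M2 = (+0.0740, -0.0740, 0)
  M3 = (-0.0740, -0.0740, 0)
rvec = (0.1273, -0.2037, -0.1513), |rvec| = θ = 0.28388 rad = 16.265°
Rodrigues: sinθ=0.28009, 1−cosθ=0.04003; R = I + sinθ·[k]× + (1−cosθ)·[k]×²:
    [+0.96802 +0.13640 -0.21054]
    [-0.16215 +0.98058 -0.11029]
    [+0.19141 +0.14090 +0.97134]
t = (0.3627, 0.0492, 1.0229) m
M0: Pc = R·M0+t = (+0.30116, +0.13376, +1.01916); u = 483.2·(+0.30116)/1.01916 + 334.1 = 476.8843, v = 678.4·(+0.13376)/1.01916 + 226.9 = 315.9383
M1: Pc = R·M1+t = (+0.44443, +0.10976, +1.04749); u = 483.2·(+0.44443)/1.04749 + 334.1 = 539.1110, v = 678.4·(+0.10976)/1.04749 + 226.9 = 297.9876
M2: Pc = R·M2+t = (+0.42424, -0.03536, +1.02664); u = 483.2·(+0.42424)/1.02664 + 334.1 = 533.7741, v = 678.4·(-0.03536)/1.02664 + 226.9 = 203.5325
M3: Pc = R·M3+t = (+0.28097, -0.01136, +0.99831); u = 483.2·(+0.28097)/0.99831 + 334.1 = 470.0961, v = 678.4·(-0.01136)/0.99831 + 226.9 = 219.1778

c0=(476.88, 315.94) c1=(539.11, 297.99) c2=(533.77, 203.53) c3=(470.10, 219.18)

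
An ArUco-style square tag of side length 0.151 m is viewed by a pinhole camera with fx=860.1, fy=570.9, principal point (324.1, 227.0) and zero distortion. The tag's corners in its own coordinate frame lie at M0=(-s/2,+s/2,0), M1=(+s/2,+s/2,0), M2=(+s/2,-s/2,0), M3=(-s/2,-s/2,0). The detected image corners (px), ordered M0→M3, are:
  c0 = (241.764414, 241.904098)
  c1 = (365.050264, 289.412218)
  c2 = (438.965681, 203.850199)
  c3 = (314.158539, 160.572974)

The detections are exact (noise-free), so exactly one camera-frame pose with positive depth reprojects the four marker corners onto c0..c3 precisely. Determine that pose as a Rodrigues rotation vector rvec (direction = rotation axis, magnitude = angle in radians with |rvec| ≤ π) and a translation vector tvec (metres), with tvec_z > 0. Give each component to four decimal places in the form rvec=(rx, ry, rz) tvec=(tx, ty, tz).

Intrinsics K: fx=860.1, fy=570.9, cx=324.1, cy=227.0
Marker side s = 0.151 m; corners in marker frame (Z=0):
  M0 = (-0.0755, +0.0755, 0)
  M1 = (+0.0755, +0.0755, 0)
  M2 = (+0.0755, -0.0755, 0)
  M3 = (-0.0755, -0.0755, 0)
Detected image corners:
  c0 = (241.764414, 241.904098) px
  c1 = (365.050264, 289.412218) px
  c2 = (438.965681, 203.850199) px
  c3 = (314.158539, 160.572974) px
Planar DLT: solve 8×8 A·h = b for H (H[2,2]=1):
  H  [+723.73038 -514.42462 +338.88185]
  H  [+236.10096 +532.51914 +223.16336]
  H  [-0.28767 -0.08843 +1.00000]
B = K⁻¹H; ‖b₁‖=1.124138, ‖b₂‖=1.124138; λ = 2/(‖b₁‖+‖b₂‖) = 0.889570, sign → tz>0 ⇒ λ=+0.889570
r₁ = λ·B[:,0] = (+0.84496,+0.46964,-0.25590); r₂ = λ·B[:,1] = (-0.50241,+0.86104,-0.07867)
r₃ = r₁×r₂ = (+0.18340,+0.19504,+0.96350); SVD([r₁ r₂ r₃]) → R = UVᵀ:
  R  [+0.84496 -0.50241 +0.18340]
  R  [+0.46964 +0.86104 +0.19504]
  R  [-0.25590 -0.07867 +0.96350]
t = (+0.01529, -0.00598, +0.88957) m
tr R = 2.669498; θ = arccos((tr R − 1)/2) = 0.583120 rad = 33.410°
axis k = ((R−Rᵀ)₃₂, (R−Rᵀ)₁₃, (R−Rᵀ)₂₁) / (2 sinθ) = (-0.248535, +0.398907, +0.882669)
rvec = θ·k = (-0.144926, +0.232610, +0.514702)

rvec=(-0.1449, 0.2326, 0.5147) tvec=(0.0153, -0.0060, 0.8896)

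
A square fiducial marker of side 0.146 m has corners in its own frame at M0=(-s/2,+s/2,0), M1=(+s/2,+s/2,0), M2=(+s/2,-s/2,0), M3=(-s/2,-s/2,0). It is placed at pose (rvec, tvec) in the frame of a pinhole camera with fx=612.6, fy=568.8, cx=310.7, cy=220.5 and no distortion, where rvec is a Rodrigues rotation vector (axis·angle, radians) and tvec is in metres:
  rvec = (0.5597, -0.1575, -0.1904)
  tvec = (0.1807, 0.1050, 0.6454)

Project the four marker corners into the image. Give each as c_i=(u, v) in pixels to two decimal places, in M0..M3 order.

c0=(418.97, 373.07) c1=(542.22, 343.39) c2=(552.15, 246.66) c3=(412.91, 277.98)

Intrinsics K: fx=612.6, fy=568.8, cx=310.7, cy=220.5
Marker side s = 0.146 m; corners in marker frame (Z=0):
  M0 = (-0.0730, +0.0730, 0)
  M1 = (+0.0730, +0.0730, 0)
  M2 = (+0.0730, -0.0730, 0)
  M3 = (-0.0730, -0.0730, 0)
rvec = (0.5597, -0.1575, -0.1904), |rvec| = θ = 0.61182 rad = 35.055°
Rodrigues: sinθ=0.57436, 1−cosθ=0.18140; R = I + sinθ·[k]× + (1−cosθ)·[k]×²:
    [+0.97041 +0.13602 -0.19950]
    [-0.22146 +0.83063 -0.51090]
    [+0.09621 +0.53996 +0.83617]
t = (0.1807, 0.1050, 0.6454) m
M0: Pc = R·M0+t = (+0.11979, +0.18180, +0.67779); u = 612.6·(+0.11979)/0.67779 + 310.7 = 418.9677, v = 568.8·(+0.18180)/0.67779 + 220.5 = 373.0673
M1: Pc = R·M1+t = (+0.26147, +0.14947, +0.69184); u = 612.6·(+0.26147)/0.69184 + 310.7 = 542.2220, v = 568.8·(+0.14947)/0.69184 + 220.5 = 343.3866
M2: Pc = R·M2+t = (+0.24161, +0.02820, +0.61301); u = 612.6·(+0.24161)/0.61301 + 310.7 = 552.1501, v = 568.8·(+0.02820)/0.61301 + 220.5 = 246.6643
M3: Pc = R·M3+t = (+0.09993, +0.06053, +0.59896); u = 612.6·(+0.09993)/0.59896 + 310.7 = 412.9061, v = 568.8·(+0.06053)/0.59896 + 220.5 = 277.9830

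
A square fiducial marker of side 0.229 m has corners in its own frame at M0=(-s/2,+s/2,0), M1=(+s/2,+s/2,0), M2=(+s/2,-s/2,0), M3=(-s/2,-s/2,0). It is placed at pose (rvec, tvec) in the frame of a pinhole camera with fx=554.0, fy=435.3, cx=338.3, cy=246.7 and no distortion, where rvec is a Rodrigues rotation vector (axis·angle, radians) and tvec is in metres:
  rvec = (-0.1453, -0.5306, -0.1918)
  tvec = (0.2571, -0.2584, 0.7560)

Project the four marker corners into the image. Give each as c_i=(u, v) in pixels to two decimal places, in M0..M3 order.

Intrinsics K: fx=554.0, fy=435.3, cx=338.3, cy=246.7
Marker side s = 0.229 m; corners in marker frame (Z=0):
  M0 = (-0.1145, +0.1145, 0)
  M1 = (+0.1145, +0.1145, 0)
  M2 = (+0.1145, -0.1145, 0)
  M3 = (-0.1145, -0.1145, 0)
rvec = (-0.1453, -0.5306, -0.1918), |rvec| = θ = 0.58261 rad = 33.381°
Rodrigues: sinθ=0.55021, 1−cosθ=0.16497; R = I + sinθ·[k]× + (1−cosθ)·[k]×²:
    [+0.84529 +0.21860 -0.48754]
    [-0.14366 +0.97186 +0.18668]
    [+0.51463 -0.08776 +0.85291]
t = (0.2571, -0.2584, 0.7560) m
M0: Pc = R·M0+t = (+0.18534, -0.13067, +0.68703); u = 554.0·(+0.18534)/0.68703 + 338.3 = 487.7567, v = 435.3·(-0.13067)/0.68703 + 246.7 = 163.9058
M1: Pc = R·M1+t = (+0.37892, -0.16357, +0.80488); u = 554.0·(+0.37892)/0.80488 + 338.3 = 599.1090, v = 435.3·(-0.16357)/0.80488 + 246.7 = 158.2361
M2: Pc = R·M2+t = (+0.32886, -0.38613, +0.82497); u = 554.0·(+0.32886)/0.82497 + 338.3 = 559.1387, v = 435.3·(-0.38613)/0.82497 + 246.7 = 42.9587
M3: Pc = R·M3+t = (+0.13528, -0.35323, +0.70712); u = 554.0·(+0.13528)/0.70712 + 338.3 = 444.2895, v = 435.3·(-0.35323)/0.70712 + 246.7 = 29.2548

c0=(487.76, 163.91) c1=(599.11, 158.24) c2=(559.14, 42.96) c3=(444.29, 29.25)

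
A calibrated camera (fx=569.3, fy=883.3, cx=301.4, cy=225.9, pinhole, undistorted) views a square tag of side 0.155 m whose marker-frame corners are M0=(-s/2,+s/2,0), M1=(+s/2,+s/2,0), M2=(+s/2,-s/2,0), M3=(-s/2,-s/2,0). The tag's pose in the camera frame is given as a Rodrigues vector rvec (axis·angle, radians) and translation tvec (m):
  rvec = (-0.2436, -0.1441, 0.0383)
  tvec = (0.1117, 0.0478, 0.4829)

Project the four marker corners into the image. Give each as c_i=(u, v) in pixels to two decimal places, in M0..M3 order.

Intrinsics K: fx=569.3, fy=883.3, cx=301.4, cy=225.9
Marker side s = 0.155 m; corners in marker frame (Z=0):
  M0 = (-0.0775, +0.0775, 0)
  M1 = (+0.0775, +0.0775, 0)
  M2 = (+0.0775, -0.0775, 0)
  M3 = (-0.0775, -0.0775, 0)
rvec = (-0.2436, -0.1441, 0.0383), |rvec| = θ = 0.28561 rad = 16.364°
Rodrigues: sinθ=0.28174, 1−cosθ=0.04051; R = I + sinθ·[k]× + (1−cosθ)·[k]×²:
    [+0.98896 -0.02035 -0.14678]
    [+0.05521 +0.96980 +0.23756]
    [+0.13752 -0.24304 +0.96022]
t = (0.1117, 0.0478, 0.4829) m
M0: Pc = R·M0+t = (+0.03348, +0.11868, +0.45341); u = 569.3·(+0.03348)/0.45341 + 301.4 = 343.4359, v = 883.3·(+0.11868)/0.45341 + 225.9 = 457.1065
M1: Pc = R·M1+t = (+0.18677, +0.12724, +0.47472); u = 569.3·(+0.18677)/0.47472 + 301.4 = 525.3768, v = 883.3·(+0.12724)/0.47472 + 225.9 = 462.6492
M2: Pc = R·M2+t = (+0.18992, -0.02308, +0.51239); u = 569.3·(+0.18992)/0.51239 + 301.4 = 512.4142, v = 883.3·(-0.02308)/0.51239 + 225.9 = 186.1120
M3: Pc = R·M3+t = (+0.03663, -0.03164, +0.49108); u = 569.3·(+0.03663)/0.49108 + 301.4 = 343.8677, v = 883.3·(-0.03164)/0.49108 + 225.9 = 168.9916

c0=(343.44, 457.11) c1=(525.38, 462.65) c2=(512.41, 186.11) c3=(343.87, 168.99)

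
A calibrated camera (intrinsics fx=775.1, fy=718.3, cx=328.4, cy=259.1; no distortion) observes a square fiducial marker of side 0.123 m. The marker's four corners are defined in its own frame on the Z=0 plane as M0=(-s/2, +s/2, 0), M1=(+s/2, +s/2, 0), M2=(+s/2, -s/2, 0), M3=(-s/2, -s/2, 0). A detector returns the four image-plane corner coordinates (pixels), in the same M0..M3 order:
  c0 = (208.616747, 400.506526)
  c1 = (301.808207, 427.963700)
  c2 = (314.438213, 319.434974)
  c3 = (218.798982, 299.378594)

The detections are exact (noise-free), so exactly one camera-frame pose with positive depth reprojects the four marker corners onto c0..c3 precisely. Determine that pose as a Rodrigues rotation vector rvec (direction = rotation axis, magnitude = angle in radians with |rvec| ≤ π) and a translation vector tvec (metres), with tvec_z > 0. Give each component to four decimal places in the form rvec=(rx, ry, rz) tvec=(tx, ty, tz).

rvec=(0.0821, 0.5280, 0.1354) tvec=(-0.0733, 0.1173, 0.8200)

Intrinsics K: fx=775.1, fy=718.3, cx=328.4, cy=259.1
Marker side s = 0.123 m; corners in marker frame (Z=0):
  M0 = (-0.0615, +0.0615, 0)
  M1 = (+0.0615, +0.0615, 0)
  M2 = (+0.0615, -0.0615, 0)
  M3 = (-0.0615, -0.0615, 0)
Detected image corners:
  c0 = (208.616747, 400.506526) px
  c1 = (301.808207, 427.963700) px
  c2 = (314.438213, 319.434974) px
  c3 = (218.798982, 299.378594) px
Planar DLT: solve 8×8 A·h = b for H (H[2,2]=1):
  H  [+609.62039 -56.44292 +259.11026]
  H  [-25.56608 +900.95391 +361.82262]
  H  [-0.60518 +0.13767 +1.00000]
B = K⁻¹H; ‖b₁‖=1.219541, ‖b₂‖=1.219541; λ = 2/(‖b₁‖+‖b₂‖) = 0.819980, sign → tz>0 ⇒ λ=+0.819980
r₁ = λ·B[:,0] = (+0.85517,+0.14981,-0.49623); r₂ = λ·B[:,1] = (-0.10754,+0.98777,+0.11288)
r₃ = r₁×r₂ = (+0.50708,-0.04317,+0.86082); SVD([r₁ r₂ r₃]) → R = UVᵀ:
  R  [+0.85517 -0.10754 +0.50708]
  R  [+0.14981 +0.98777 -0.04317]
  R  [-0.49623 +0.11288 +0.86082]
t = (-0.07330, +0.11726, +0.81998) m
tr R = 2.703758; θ = arccos((tr R − 1)/2) = 0.551234 rad = 31.583°
axis k = ((R−Rᵀ)₃₂, (R−Rᵀ)₁₃, (R−Rᵀ)₂₁) / (2 sinθ) = (+0.148981, +0.957832, +0.245686)
rvec = θ·k = (+0.082124, +0.527990, +0.135431)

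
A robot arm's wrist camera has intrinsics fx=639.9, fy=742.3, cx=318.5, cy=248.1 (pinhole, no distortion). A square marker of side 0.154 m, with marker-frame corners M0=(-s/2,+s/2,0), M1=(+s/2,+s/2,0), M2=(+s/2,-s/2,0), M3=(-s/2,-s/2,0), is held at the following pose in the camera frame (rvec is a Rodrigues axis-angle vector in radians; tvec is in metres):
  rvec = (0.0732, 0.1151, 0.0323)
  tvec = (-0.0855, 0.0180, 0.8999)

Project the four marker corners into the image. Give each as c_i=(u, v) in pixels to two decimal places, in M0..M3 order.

Intrinsics K: fx=639.9, fy=742.3, cx=318.5, cy=248.1
Marker side s = 0.154 m; corners in marker frame (Z=0):
  M0 = (-0.0770, +0.0770, 0)
  M1 = (+0.0770, +0.0770, 0)
  M2 = (+0.0770, -0.0770, 0)
  M3 = (-0.0770, -0.0770, 0)
rvec = (0.0732, 0.1151, 0.0323), |rvec| = θ = 0.14018 rad = 8.032°
Rodrigues: sinθ=0.13972, 1−cosθ=0.00981; R = I + sinθ·[k]× + (1−cosθ)·[k]×²:
    [+0.99287 -0.02799 +0.11590]
    [+0.03640 +0.99680 -0.07110]
    [-0.11354 +0.07482 +0.99071]
t = (-0.0855, 0.0180, 0.8999) m
M0: Pc = R·M0+t = (-0.16411, +0.09195, +0.91440); u = 639.9·(-0.16411)/0.91440 + 318.5 = 203.6587, v = 742.3·(+0.09195)/0.91440 + 248.1 = 322.7446
M1: Pc = R·M1+t = (-0.01120, +0.09756, +0.89692); u = 639.9·(-0.01120)/0.89692 + 318.5 = 310.5063, v = 742.3·(+0.09756)/0.89692 + 248.1 = 328.8391
M2: Pc = R·M2+t = (-0.00689, -0.05595, +0.88540); u = 639.9·(-0.00689)/0.88540 + 318.5 = 313.5174, v = 742.3·(-0.05595)/0.88540 + 248.1 = 201.1916
M3: Pc = R·M3+t = (-0.15980, -0.06156, +0.90288); u = 639.9·(-0.15980)/0.90288 + 318.5 = 205.2480, v = 742.3·(-0.06156)/0.90288 + 248.1 = 197.4914

c0=(203.66, 322.74) c1=(310.51, 328.84) c2=(313.52, 201.19) c3=(205.25, 197.49)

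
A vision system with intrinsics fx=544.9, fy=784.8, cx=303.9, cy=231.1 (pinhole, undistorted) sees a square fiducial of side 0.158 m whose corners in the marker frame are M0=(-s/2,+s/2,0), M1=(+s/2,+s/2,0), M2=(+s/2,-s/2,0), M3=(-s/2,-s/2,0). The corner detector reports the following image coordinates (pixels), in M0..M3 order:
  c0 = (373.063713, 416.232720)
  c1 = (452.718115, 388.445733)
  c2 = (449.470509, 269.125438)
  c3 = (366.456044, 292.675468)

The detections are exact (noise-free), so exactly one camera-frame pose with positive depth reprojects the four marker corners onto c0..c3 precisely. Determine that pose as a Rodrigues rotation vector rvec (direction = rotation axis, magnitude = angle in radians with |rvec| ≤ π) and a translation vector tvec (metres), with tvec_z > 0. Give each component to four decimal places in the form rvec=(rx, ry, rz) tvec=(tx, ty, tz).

Intrinsics K: fx=544.9, fy=784.8, cx=303.9, cy=231.1
Marker side s = 0.158 m; corners in marker frame (Z=0):
  M0 = (-0.0790, +0.0790, 0)
  M1 = (+0.0790, +0.0790, 0)
  M2 = (+0.0790, -0.0790, 0)
  M3 = (-0.0790, -0.0790, 0)
Detected image corners:
  c0 = (373.063713, 416.232720) px
  c1 = (452.718115, 388.445733) px
  c2 = (449.470509, 269.125438) px
  c3 = (366.456044, 292.675468) px
Planar DLT: solve 8×8 A·h = b for H (H[2,2]=1):
  H  [+626.44989 +131.49321 +411.35054]
  H  [-69.59420 +851.99128 +342.51844]
  H  [+0.27260 +0.24495 +1.00000]
B = K⁻¹H; ‖b₁‖=1.047910, ‖b₂‖=1.047910; λ = 2/(‖b₁‖+‖b₂‖) = 0.954280, sign → tz>0 ⇒ λ=+0.954280
r₁ = λ·B[:,0] = (+0.95202,-0.16122,+0.26013); r₂ = λ·B[:,1] = (+0.09992,+0.96715,+0.23375)
r₃ = r₁×r₂ = (-0.28927,-0.19654,+0.93685); SVD([r₁ r₂ r₃]) → R = UVᵀ:
  R  [+0.95202 +0.09992 -0.28927]
  R  [-0.16122 +0.96715 -0.19654]
  R  [+0.26013 +0.23375 +0.93685]
t = (+0.18818, +0.13548, +0.95428) m
tr R = 2.856018; θ = arccos((tr R − 1)/2) = 0.381764 rad = 21.873°
axis k = ((R−Rᵀ)₃₂, (R−Rᵀ)₁₃, (R−Rᵀ)₂₁) / (2 sinθ) = (+0.577490, -0.737344, -0.350470)
rvec = θ·k = (+0.220465, -0.281491, -0.133797)

rvec=(0.2205, -0.2815, -0.1338) tvec=(0.1882, 0.1355, 0.9543)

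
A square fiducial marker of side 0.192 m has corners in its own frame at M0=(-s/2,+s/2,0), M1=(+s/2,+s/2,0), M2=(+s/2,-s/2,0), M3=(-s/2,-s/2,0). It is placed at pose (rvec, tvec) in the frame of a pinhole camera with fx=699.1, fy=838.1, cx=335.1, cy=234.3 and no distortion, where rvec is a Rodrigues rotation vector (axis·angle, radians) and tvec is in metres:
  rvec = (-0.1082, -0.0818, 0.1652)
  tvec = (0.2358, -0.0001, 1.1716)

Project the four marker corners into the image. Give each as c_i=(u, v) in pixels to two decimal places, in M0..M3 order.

Intrinsics K: fx=699.1, fy=838.1, cx=335.1, cy=234.3
Marker side s = 0.192 m; corners in marker frame (Z=0):
  M0 = (-0.0960, +0.0960, 0)
  M1 = (+0.0960, +0.0960, 0)
  M2 = (+0.0960, -0.0960, 0)
  M3 = (-0.0960, -0.0960, 0)
rvec = (-0.1082, -0.0818, 0.1652), |rvec| = θ = 0.21375 rad = 12.247°
Rodrigues: sinθ=0.21213, 1−cosθ=0.02276; R = I + sinθ·[k]× + (1−cosθ)·[k]×²:
    [+0.98307 -0.15954 -0.09008]
    [+0.16835 +0.98057 +0.10065]
    [+0.07228 -0.11411 +0.99084]
t = (0.2358, -0.0001, 1.1716) m
M0: Pc = R·M0+t = (+0.12611, +0.07787, +1.15371); u = 699.1·(+0.12611)/1.15371 + 335.1 = 411.5172, v = 838.1·(+0.07787)/1.15371 + 234.3 = 290.8703
M1: Pc = R·M1+t = (+0.31486, +0.11020, +1.16758); u = 699.1·(+0.31486)/1.16758 + 335.1 = 523.6246, v = 838.1·(+0.11020)/1.16758 + 234.3 = 313.4003
M2: Pc = R·M2+t = (+0.34549, -0.07807, +1.18949); u = 699.1·(+0.34549)/1.18949 + 335.1 = 538.1550, v = 838.1·(-0.07807)/1.18949 + 234.3 = 179.2907
M3: Pc = R·M3+t = (+0.15674, -0.11040, +1.17562); u = 699.1·(+0.15674)/1.17562 + 335.1 = 428.3084, v = 838.1·(-0.11040)/1.17562 + 234.3 = 155.5976

c0=(411.52, 290.87) c1=(523.62, 313.40) c2=(538.15, 179.29) c3=(428.31, 155.60)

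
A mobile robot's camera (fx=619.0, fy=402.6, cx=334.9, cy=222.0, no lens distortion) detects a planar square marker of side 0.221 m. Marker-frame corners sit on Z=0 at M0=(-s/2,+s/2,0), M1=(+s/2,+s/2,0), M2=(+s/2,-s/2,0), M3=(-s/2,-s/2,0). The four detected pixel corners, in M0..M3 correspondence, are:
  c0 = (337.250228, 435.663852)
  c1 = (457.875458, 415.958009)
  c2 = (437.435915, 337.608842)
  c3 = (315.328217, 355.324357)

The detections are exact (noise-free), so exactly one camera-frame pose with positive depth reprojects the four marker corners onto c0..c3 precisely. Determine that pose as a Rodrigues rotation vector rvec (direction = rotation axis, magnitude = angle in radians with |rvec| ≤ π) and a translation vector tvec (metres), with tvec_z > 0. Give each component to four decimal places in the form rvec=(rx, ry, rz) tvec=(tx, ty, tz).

rvec=(0.0255, -0.1355, -0.1745) tvec=(0.0930, 0.4433, 1.0873)

Intrinsics K: fx=619.0, fy=402.6, cx=334.9, cy=222.0
Marker side s = 0.221 m; corners in marker frame (Z=0):
  M0 = (-0.1105, +0.1105, 0)
  M1 = (+0.1105, +0.1105, 0)
  M2 = (+0.1105, -0.1105, 0)
  M3 = (-0.1105, -0.1105, 0)
Detected image corners:
  c0 = (337.250228, 435.663852) px
  c1 = (457.875458, 415.958009) px
  c2 = (437.435915, 337.608842) px
  c3 = (315.328217, 355.324357) px
Planar DLT: solve 8×8 A·h = b for H (H[2,2]=1):
  H  [+596.18848 +108.97587 +387.82728]
  H  [-37.75039 +372.11555 +386.16244]
  H  [+0.12154 +0.03406 +1.00000]
B = K⁻¹H; ‖b₁‖=0.919747, ‖b₂‖=0.919747; λ = 2/(‖b₁‖+‖b₂‖) = 1.087255, sign → tz>0 ⇒ λ=+1.087255
r₁ = λ·B[:,0] = (+0.97569,-0.17481,+0.13214); r₂ = λ·B[:,1] = (+0.17138,+0.98451,+0.03703)
r₃ = r₁×r₂ = (-0.13657,-0.01349,+0.99054); SVD([r₁ r₂ r₃]) → R = UVᵀ:
  R  [+0.97569 +0.17138 -0.13657]
  R  [-0.17481 +0.98451 -0.01349]
  R  [+0.13214 +0.03703 +0.99054]
t = (+0.09297, +0.44333, +1.08726) m
tr R = 2.950742; θ = arccos((tr R − 1)/2) = 0.222399 rad = 12.743°
axis k = ((R−Rᵀ)₃₂, (R−Rᵀ)₁₃, (R−Rᵀ)₂₁) / (2 sinθ) = (+0.114516, -0.609127, -0.784762)
rvec = θ·k = (+0.025468, -0.135469, -0.174531)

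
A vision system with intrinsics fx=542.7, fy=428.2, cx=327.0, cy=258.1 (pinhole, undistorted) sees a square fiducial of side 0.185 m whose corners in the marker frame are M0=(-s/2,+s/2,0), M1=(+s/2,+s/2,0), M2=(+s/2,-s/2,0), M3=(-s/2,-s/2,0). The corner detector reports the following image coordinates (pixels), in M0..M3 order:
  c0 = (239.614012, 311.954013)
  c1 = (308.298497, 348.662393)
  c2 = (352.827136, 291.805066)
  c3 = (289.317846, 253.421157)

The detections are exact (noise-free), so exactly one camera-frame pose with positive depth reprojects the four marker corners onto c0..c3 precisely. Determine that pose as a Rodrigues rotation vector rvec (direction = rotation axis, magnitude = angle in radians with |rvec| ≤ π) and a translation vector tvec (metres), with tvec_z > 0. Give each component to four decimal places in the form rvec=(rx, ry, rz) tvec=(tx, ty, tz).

Intrinsics K: fx=542.7, fy=428.2, cx=327.0, cy=258.1
Marker side s = 0.185 m; corners in marker frame (Z=0):
  M0 = (-0.0925, +0.0925, 0)
  M1 = (+0.0925, +0.0925, 0)
  M2 = (+0.0925, -0.0925, 0)
  M3 = (-0.0925, -0.0925, 0)
Detected image corners:
  c0 = (239.614012, 311.954013) px
  c1 = (308.298497, 348.662393) px
  c2 = (352.827136, 291.805066) px
  c3 = (289.317846, 253.421157) px
Planar DLT: solve 8×8 A·h = b for H (H[2,2]=1):
  H  [+444.88469 -317.57292 +298.88078]
  H  [+292.08624 +247.62965 +301.40609]
  H  [+0.29538 -0.21267 +1.00000]
B = K⁻¹H; ‖b₁‖=0.867892, ‖b₂‖=0.867892; λ = 2/(‖b₁‖+‖b₂‖) = 1.152218, sign → tz>0 ⇒ λ=+1.152218
r₁ = λ·B[:,0] = (+0.73947,+0.58082,+0.34034); r₂ = λ·B[:,1] = (-0.52660,+0.81403,-0.24504)
r₃ = r₁×r₂ = (-0.41937,+0.00198,+0.90781); SVD([r₁ r₂ r₃]) → R = UVᵀ:
  R  [+0.73947 -0.52660 -0.41937]
  R  [+0.58082 +0.81403 +0.00198]
  R  [+0.34034 -0.24504 +0.90781]
t = (-0.05970, +0.11653, +1.15222) m
tr R = 2.461319; θ = arccos((tr R − 1)/2) = 0.751509 rad = 43.058°
axis k = ((R−Rᵀ)₃₂, (R−Rᵀ)₁₃, (R−Rᵀ)₂₁) / (2 sinθ) = (-0.180906, -0.556370, +0.811003)
rvec = θ·k = (-0.135953, -0.418117, +0.609476)

rvec=(-0.1360, -0.4181, 0.6095) tvec=(-0.0597, 0.1165, 1.1522)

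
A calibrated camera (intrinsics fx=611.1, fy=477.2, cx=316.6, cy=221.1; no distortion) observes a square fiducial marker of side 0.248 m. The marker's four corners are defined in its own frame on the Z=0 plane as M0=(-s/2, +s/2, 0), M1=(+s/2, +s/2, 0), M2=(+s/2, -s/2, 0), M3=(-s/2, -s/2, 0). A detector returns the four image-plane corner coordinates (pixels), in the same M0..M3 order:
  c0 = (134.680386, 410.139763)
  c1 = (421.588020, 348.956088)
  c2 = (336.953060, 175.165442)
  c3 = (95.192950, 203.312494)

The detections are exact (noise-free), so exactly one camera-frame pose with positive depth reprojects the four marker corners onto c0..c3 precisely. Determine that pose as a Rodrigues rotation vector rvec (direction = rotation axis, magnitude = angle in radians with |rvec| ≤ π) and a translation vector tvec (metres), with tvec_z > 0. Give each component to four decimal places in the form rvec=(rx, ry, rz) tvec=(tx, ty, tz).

rvec=(-0.5173, -0.2423, -0.2429) tvec=(-0.0593, 0.0619, 0.5643)

Intrinsics K: fx=611.1, fy=477.2, cx=316.6, cy=221.1
Marker side s = 0.248 m; corners in marker frame (Z=0):
  M0 = (-0.1240, +0.1240, 0)
  M1 = (+0.1240, +0.1240, 0)
  M2 = (+0.1240, -0.1240, 0)
  M3 = (-0.1240, -0.1240, 0)
Detected image corners:
  c0 = (134.680386, 410.139763) px
  c1 = (421.588020, 348.956088) px
  c2 = (336.953060, 175.165442) px
  c3 = (95.192950, 203.312494) px
Planar DLT: solve 8×8 A·h = b for H (H[2,2]=1):
  H  [+1182.81577 +56.22444 +252.35464]
  H  [-28.31982 +533.23108 +273.44098]
  H  [+0.51023 -0.80849 +1.00000]
B = K⁻¹H; ‖b₁‖=1.772216, ‖b₂‖=1.772216; λ = 2/(‖b₁‖+‖b₂‖) = 0.564265, sign → tz>0 ⇒ λ=+0.564265
r₁ = λ·B[:,0] = (+0.94301,-0.16688,+0.28790); r₂ = λ·B[:,1] = (+0.28827,+0.84189,-0.45620)
r₃ = r₁×r₂ = (-0.16625,+0.51320,+0.84202); SVD([r₁ r₂ r₃]) → R = UVᵀ:
  R  [+0.94301 +0.28827 -0.16625]
  R  [-0.16688 +0.84189 +0.51320]
  R  [+0.28790 -0.45620 +0.84202]
t = (-0.05932, +0.06189, +0.56427) m
tr R = 2.626914; θ = arccos((tr R − 1)/2) = 0.620725 rad = 35.565°
axis k = ((R−Rᵀ)₃₂, (R−Rᵀ)₁₃, (R−Rᵀ)₂₁) / (2 sinθ) = (-0.833355, -0.390419, -0.391271)
rvec = θ·k = (-0.517284, -0.242343, -0.242872)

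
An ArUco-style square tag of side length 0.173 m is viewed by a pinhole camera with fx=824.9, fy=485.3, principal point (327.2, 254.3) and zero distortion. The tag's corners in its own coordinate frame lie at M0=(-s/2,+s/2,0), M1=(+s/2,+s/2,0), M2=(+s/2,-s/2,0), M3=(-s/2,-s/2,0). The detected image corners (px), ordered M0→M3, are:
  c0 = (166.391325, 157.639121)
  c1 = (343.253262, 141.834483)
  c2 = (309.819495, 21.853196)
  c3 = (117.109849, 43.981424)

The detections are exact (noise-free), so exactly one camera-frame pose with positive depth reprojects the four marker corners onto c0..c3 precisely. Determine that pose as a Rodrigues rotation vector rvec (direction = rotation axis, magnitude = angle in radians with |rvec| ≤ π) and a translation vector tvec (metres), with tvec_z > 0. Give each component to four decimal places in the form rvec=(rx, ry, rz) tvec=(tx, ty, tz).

Intrinsics K: fx=824.9, fy=485.3, cx=327.2, cy=254.3
Marker side s = 0.173 m; corners in marker frame (Z=0):
  M0 = (-0.0865, +0.0865, 0)
  M1 = (+0.0865, +0.0865, 0)
  M2 = (+0.0865, -0.0865, 0)
  M3 = (-0.0865, -0.0865, 0)
Detected image corners:
  c0 = (166.391325, 157.639121) px
  c1 = (343.253262, 141.834483) px
  c2 = (309.819495, 21.853196) px
  c3 = (117.109849, 43.981424) px
Planar DLT: solve 8×8 A·h = b for H (H[2,2]=1):
  H  [+1013.45351 +367.77598 +233.32770]
  H  [-129.25070 +724.76087 +94.26930]
  H  [-0.22426 +0.54593 +1.00000]
B = K⁻¹H; ‖b₁‖=1.344742, ‖b₂‖=1.344742; λ = 2/(‖b₁‖+‖b₂‖) = 0.743637, sign → tz>0 ⇒ λ=+0.743637
r₁ = λ·B[:,0] = (+0.97977,-0.11067,-0.16677); r₂ = λ·B[:,1] = (+0.17051,+0.89784,+0.40597)
r₃ = r₁×r₂ = (+0.10480,-0.42620,+0.89854); SVD([r₁ r₂ r₃]) → R = UVᵀ:
  R  [+0.97977 +0.17051 +0.10480]
  R  [-0.11067 +0.89784 -0.42620]
  R  [-0.16677 +0.40597 +0.89854]
t = (-0.08462, -0.24522, +0.74364) m
tr R = 2.776141; θ = arccos((tr R − 1)/2) = 0.477665 rad = 27.368°
axis k = ((R−Rᵀ)₃₂, (R−Rᵀ)₁₃, (R−Rᵀ)₂₁) / (2 sinθ) = (+0.905110, +0.295377, -0.305825)
rvec = θ·k = (+0.432339, +0.141091, -0.146082)

rvec=(0.4323, 0.1411, -0.1461) tvec=(-0.0846, -0.2452, 0.7436)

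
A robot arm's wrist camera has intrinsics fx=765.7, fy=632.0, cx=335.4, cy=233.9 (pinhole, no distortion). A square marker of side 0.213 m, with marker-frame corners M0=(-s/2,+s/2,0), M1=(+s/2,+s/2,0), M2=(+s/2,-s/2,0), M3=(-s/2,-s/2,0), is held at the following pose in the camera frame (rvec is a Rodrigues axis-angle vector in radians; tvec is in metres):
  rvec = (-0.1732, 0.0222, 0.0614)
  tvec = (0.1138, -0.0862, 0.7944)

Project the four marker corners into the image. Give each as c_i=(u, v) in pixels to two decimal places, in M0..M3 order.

c0=(336.21, 243.80) c1=(546.69, 254.17) c2=(549.84, 89.82) c3=(348.76, 81.09)

Intrinsics K: fx=765.7, fy=632.0, cx=335.4, cy=233.9
Marker side s = 0.213 m; corners in marker frame (Z=0):
  M0 = (-0.1065, +0.1065, 0)
  M1 = (+0.1065, +0.1065, 0)
  M2 = (+0.1065, -0.1065, 0)
  M3 = (-0.1065, -0.1065, 0)
rvec = (-0.1732, 0.0222, 0.0614), |rvec| = θ = 0.18510 rad = 10.605°
Rodrigues: sinθ=0.18404, 1−cosθ=0.01708; R = I + sinθ·[k]× + (1−cosθ)·[k]×²:
    [+0.99787 -0.06297 +0.01677]
    [+0.05913 +0.98316 +0.17289]
    [-0.02738 -0.17153 +0.98480]
t = (0.1138, -0.0862, 0.7944) m
M0: Pc = R·M0+t = (+0.00082, +0.01221, +0.77905); u = 765.7·(+0.00082)/0.77905 + 335.4 = 336.2063, v = 632.0·(+0.01221)/0.77905 + 233.9 = 243.8048
M1: Pc = R·M1+t = (+0.21337, +0.02480, +0.77322); u = 765.7·(+0.21337)/0.77322 + 335.4 = 546.6936, v = 632.0·(+0.02480)/0.77322 + 233.9 = 254.1744
M2: Pc = R·M2+t = (+0.22678, -0.18461, +0.80975); u = 765.7·(+0.22678)/0.80975 + 335.4 = 549.8422, v = 632.0·(-0.18461)/0.80975 + 233.9 = 89.8152
M3: Pc = R·M3+t = (+0.01423, -0.19720, +0.81558); u = 765.7·(+0.01423)/0.81558 + 335.4 = 348.7618, v = 632.0·(-0.19720)/0.81558 + 233.9 = 81.0851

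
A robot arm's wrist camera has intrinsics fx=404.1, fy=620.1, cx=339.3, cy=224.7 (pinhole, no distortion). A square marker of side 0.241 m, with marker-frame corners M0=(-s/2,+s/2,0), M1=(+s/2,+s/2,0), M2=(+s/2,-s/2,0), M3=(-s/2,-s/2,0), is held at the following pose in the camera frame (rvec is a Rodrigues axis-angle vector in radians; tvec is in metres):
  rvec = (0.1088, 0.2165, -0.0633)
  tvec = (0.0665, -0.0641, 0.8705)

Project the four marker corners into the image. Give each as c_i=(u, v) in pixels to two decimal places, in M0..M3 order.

Intrinsics K: fx=404.1, fy=620.1, cx=339.3, cy=224.7
Marker side s = 0.241 m; corners in marker frame (Z=0):
  M0 = (-0.1205, +0.1205, 0)
  M1 = (+0.1205, +0.1205, 0)
  M2 = (+0.1205, -0.1205, 0)
  M3 = (-0.1205, -0.1205, 0)
rvec = (0.1088, 0.2165, -0.0633), |rvec| = θ = 0.25043 rad = 14.349°
Rodrigues: sinθ=0.24782, 1−cosθ=0.03119; R = I + sinθ·[k]× + (1−cosθ)·[k]×²:
    [+0.97469 +0.07436 +0.21082]
    [-0.05092 +0.99212 -0.11448]
    [-0.21767 +0.10085 +0.97080]
t = (0.0665, -0.0641, 0.8705) m
M0: Pc = R·M0+t = (-0.04199, +0.06159, +0.90888); u = 404.1·(-0.04199)/0.90888 + 339.3 = 320.6305, v = 620.1·(+0.06159)/0.90888 + 224.7 = 266.7186
M1: Pc = R·M1+t = (+0.19291, +0.04931, +0.85642); u = 404.1·(+0.19291)/0.85642 + 339.3 = 430.3241, v = 620.1·(+0.04931)/0.85642 + 224.7 = 260.4062
M2: Pc = R·M2+t = (+0.17499, -0.18979, +0.83212); u = 404.1·(+0.17499)/0.83212 + 339.3 = 424.2803, v = 620.1·(-0.18979)/0.83212 + 224.7 = 83.2697
M3: Pc = R·M3+t = (-0.05991, -0.17751, +0.88458); u = 404.1·(-0.05991)/0.88458 + 339.3 = 311.9312, v = 620.1·(-0.17751)/0.88458 + 224.7 = 100.2604

c0=(320.63, 266.72) c1=(430.32, 260.41) c2=(424.28, 83.27) c3=(311.93, 100.26)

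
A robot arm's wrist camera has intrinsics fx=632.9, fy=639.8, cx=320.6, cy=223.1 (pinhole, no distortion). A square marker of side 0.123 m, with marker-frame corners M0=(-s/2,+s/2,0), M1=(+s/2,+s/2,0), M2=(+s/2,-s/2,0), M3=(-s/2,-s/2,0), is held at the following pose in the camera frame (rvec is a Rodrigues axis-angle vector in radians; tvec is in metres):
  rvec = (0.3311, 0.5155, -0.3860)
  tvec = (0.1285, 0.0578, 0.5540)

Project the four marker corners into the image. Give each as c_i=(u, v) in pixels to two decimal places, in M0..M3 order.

c0=(432.44, 360.11) c1=(563.01, 336.91) c2=(508.62, 207.01) c3=(378.45, 246.07)

Intrinsics K: fx=632.9, fy=639.8, cx=320.6, cy=223.1
Marker side s = 0.123 m; corners in marker frame (Z=0):
  M0 = (-0.0615, +0.0615, 0)
  M1 = (+0.0615, +0.0615, 0)
  M2 = (+0.0615, -0.0615, 0)
  M3 = (-0.0615, -0.0615, 0)
rvec = (0.3311, 0.5155, -0.3860), |rvec| = θ = 0.72413 rad = 41.490°
Rodrigues: sinθ=0.66248, 1−cosθ=0.25092; R = I + sinθ·[k]× + (1−cosθ)·[k]×²:
    [+0.80154 +0.43482 +0.41046]
    [-0.27146 +0.87624 -0.39813]
    [-0.53277 +0.20769 +0.82038]
t = (0.1285, 0.0578, 0.5540) m
M0: Pc = R·M0+t = (+0.10595, +0.12838, +0.59954); u = 632.9·(+0.10595)/0.59954 + 320.6 = 432.4421, v = 639.8·(+0.12838)/0.59954 + 223.1 = 360.1053
M1: Pc = R·M1+t = (+0.20454, +0.09499, +0.53401); u = 632.9·(+0.20454)/0.53401 + 320.6 = 563.0134, v = 639.8·(+0.09499)/0.53401 + 223.1 = 336.9131
M2: Pc = R·M2+t = (+0.15105, -0.01278, +0.50846); u = 632.9·(+0.15105)/0.50846 + 320.6 = 508.6215, v = 639.8·(-0.01278)/0.50846 + 223.1 = 207.0141
M3: Pc = R·M3+t = (+0.05246, +0.02061, +0.57399); u = 632.9·(+0.05246)/0.57399 + 320.6 = 378.4486, v = 639.8·(+0.02061)/0.57399 + 223.1 = 246.0686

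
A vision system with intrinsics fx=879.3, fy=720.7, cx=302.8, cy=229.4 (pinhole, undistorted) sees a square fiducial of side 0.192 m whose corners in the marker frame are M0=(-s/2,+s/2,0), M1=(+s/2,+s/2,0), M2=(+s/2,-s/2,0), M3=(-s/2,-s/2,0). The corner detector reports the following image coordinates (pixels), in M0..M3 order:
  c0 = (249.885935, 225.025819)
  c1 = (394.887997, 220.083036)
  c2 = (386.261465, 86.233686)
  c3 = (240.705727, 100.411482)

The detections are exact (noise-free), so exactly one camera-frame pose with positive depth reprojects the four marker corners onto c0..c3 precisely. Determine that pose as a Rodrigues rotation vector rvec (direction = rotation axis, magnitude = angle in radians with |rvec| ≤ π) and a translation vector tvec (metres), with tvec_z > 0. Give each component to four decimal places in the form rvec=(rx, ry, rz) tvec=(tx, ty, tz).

Intrinsics K: fx=879.3, fy=720.7, cx=302.8, cy=229.4
Marker side s = 0.192 m; corners in marker frame (Z=0):
  M0 = (-0.0960, +0.0960, 0)
  M1 = (+0.0960, +0.0960, 0)
  M2 = (+0.0960, -0.0960, 0)
  M3 = (-0.0960, -0.0960, 0)
Detected image corners:
  c0 = (249.885935, 225.025819) px
  c1 = (394.887997, 220.083036) px
  c2 = (386.261465, 86.233686) px
  c3 = (240.705727, 100.411482) px
Planar DLT: solve 8×8 A·h = b for H (H[2,2]=1):
  H  [+639.32099 +59.92447 +315.37990]
  H  [-107.98236 +678.93760 +158.37129]
  H  [-0.36905 +0.04247 +1.00000]
B = K⁻¹H; ‖b₁‖=0.931046, ‖b₂‖=0.931046; λ = 2/(‖b₁‖+‖b₂‖) = 1.074060, sign → tz>0 ⇒ λ=+1.074060
r₁ = λ·B[:,0] = (+0.91743,-0.03476,-0.39638); r₂ = λ·B[:,1] = (+0.05749,+0.99730,+0.04561)
r₃ = r₁×r₂ = (+0.39373,-0.06463,+0.91695); SVD([r₁ r₂ r₃]) → R = UVᵀ:
  R  [+0.91743 +0.05749 +0.39373]
  R  [-0.03476 +0.99730 -0.06463]
  R  [-0.39638 +0.04561 +0.91695]
t = (+0.01537, -0.10585, +1.07406) m
tr R = 2.831683; θ = arccos((tr R − 1)/2) = 0.413198 rad = 23.674°
axis k = ((R−Rᵀ)₃₂, (R−Rᵀ)₁₃, (R−Rᵀ)₂₁) / (2 sinθ) = (+0.137278, +0.983850, -0.114867)
rvec = θ·k = (+0.056723, +0.406525, -0.047463)

rvec=(0.0567, 0.4065, -0.0475) tvec=(0.0154, -0.1059, 1.0741)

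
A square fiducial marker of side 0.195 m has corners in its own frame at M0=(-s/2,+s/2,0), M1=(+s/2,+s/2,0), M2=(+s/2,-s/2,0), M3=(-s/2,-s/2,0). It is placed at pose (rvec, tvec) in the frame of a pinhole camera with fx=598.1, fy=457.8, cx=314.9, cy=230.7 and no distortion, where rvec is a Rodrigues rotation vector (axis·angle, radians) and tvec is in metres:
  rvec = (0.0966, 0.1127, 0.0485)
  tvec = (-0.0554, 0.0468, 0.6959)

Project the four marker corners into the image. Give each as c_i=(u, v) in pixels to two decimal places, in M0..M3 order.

c0=(184.35, 319.22) c1=(346.91, 328.85) c2=(355.23, 200.28) c3=(187.91, 194.33)

Intrinsics K: fx=598.1, fy=457.8, cx=314.9, cy=230.7
Marker side s = 0.195 m; corners in marker frame (Z=0):
  M0 = (-0.0975, +0.0975, 0)
  M1 = (+0.0975, +0.0975, 0)
  M2 = (+0.0975, -0.0975, 0)
  M3 = (-0.0975, -0.0975, 0)
rvec = (0.0966, 0.1127, 0.0485), |rvec| = θ = 0.15616 rad = 8.947°
Rodrigues: sinθ=0.15552, 1−cosθ=0.01217; R = I + sinθ·[k]× + (1−cosθ)·[k]×²:
    [+0.99249 -0.04287 +0.11458]
    [+0.05374 +0.99417 -0.09348]
    [-0.10990 +0.09894 +0.98901]
t = (-0.0554, 0.0468, 0.6959) m
M0: Pc = R·M0+t = (-0.15635, +0.13849, +0.71626); u = 598.1·(-0.15635)/0.71626 + 314.9 = 184.3452, v = 457.8·(+0.13849)/0.71626 + 230.7 = 319.2176
M1: Pc = R·M1+t = (+0.03719, +0.14897, +0.69483); u = 598.1·(+0.03719)/0.69483 + 314.9 = 346.9107, v = 457.8·(+0.14897)/0.69483 + 230.7 = 328.8517
M2: Pc = R·M2+t = (+0.04555, -0.04489, +0.67554); u = 598.1·(+0.04555)/0.67554 + 314.9 = 355.2263, v = 457.8·(-0.04489)/0.67554 + 230.7 = 200.2773
M3: Pc = R·M3+t = (-0.14799, -0.05537, +0.69697); u = 598.1·(-0.14799)/0.69697 + 314.9 = 187.9053, v = 457.8·(-0.05537)/0.69697 + 230.7 = 194.3301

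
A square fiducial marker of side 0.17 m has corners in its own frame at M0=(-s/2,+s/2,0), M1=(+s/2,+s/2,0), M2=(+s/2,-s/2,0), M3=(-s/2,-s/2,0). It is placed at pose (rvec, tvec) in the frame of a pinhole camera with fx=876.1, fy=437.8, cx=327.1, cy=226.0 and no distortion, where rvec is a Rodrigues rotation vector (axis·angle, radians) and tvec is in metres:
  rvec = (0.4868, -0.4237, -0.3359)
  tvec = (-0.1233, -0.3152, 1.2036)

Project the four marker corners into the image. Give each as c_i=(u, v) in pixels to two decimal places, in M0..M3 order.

Intrinsics K: fx=876.1, fy=437.8, cx=327.1, cy=226.0
Marker side s = 0.17 m; corners in marker frame (Z=0):
  M0 = (-0.0850, +0.0850, 0)
  M1 = (+0.0850, +0.0850, 0)
  M2 = (+0.0850, -0.0850, 0)
  M3 = (-0.0850, -0.0850, 0)
rvec = (0.4868, -0.4237, -0.3359), |rvec| = θ = 0.72755 rad = 41.685°
Rodrigues: sinθ=0.66504, 1−cosθ=0.25319; R = I + sinθ·[k]× + (1−cosθ)·[k]×²:
    [+0.86016 +0.20838 -0.46551]
    [-0.40570 +0.83268 -0.37690]
    [+0.30908 +0.51305 +0.80078]
t = (-0.1233, -0.3152, 1.2036) m
M0: Pc = R·M0+t = (-0.17870, -0.20994, +1.22094); u = 876.1·(-0.17870)/1.22094 + 327.1 = 198.8706, v = 437.8·(-0.20994)/1.22094 + 226.0 = 150.7211
M1: Pc = R·M1+t = (-0.03247, -0.27891, +1.27348); u = 876.1·(-0.03247)/1.27348 + 327.1 = 304.7593, v = 437.8·(-0.27891)/1.27348 + 226.0 = 130.1169
M2: Pc = R·M2+t = (-0.06790, -0.42046, +1.18626); u = 876.1·(-0.06790)/1.18626 + 327.1 = 276.9541, v = 437.8·(-0.42046)/1.18626 + 226.0 = 70.8250
M3: Pc = R·M3+t = (-0.21413, -0.35149, +1.13372); u = 876.1·(-0.21413)/1.13372 + 327.1 = 161.6305, v = 437.8·(-0.35149)/1.13372 + 226.0 = 90.2664

c0=(198.87, 150.72) c1=(304.76, 130.12) c2=(276.95, 70.82) c3=(161.63, 90.27)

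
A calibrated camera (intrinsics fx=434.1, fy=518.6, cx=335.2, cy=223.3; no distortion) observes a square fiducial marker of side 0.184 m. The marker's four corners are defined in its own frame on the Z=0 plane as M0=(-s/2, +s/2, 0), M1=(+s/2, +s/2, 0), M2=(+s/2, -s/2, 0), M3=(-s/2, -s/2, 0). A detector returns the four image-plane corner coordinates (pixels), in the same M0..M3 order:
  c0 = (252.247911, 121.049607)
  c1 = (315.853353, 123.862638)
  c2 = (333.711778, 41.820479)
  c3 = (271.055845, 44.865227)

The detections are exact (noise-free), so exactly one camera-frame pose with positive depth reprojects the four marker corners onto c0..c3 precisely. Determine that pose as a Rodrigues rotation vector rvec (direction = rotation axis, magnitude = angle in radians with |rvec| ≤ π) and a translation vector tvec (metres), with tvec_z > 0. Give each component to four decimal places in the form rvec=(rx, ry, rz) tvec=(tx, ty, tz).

rvec=(-0.2644, 0.4311, 0.1797) tvec=(-0.1067, -0.2932, 1.0775)

Intrinsics K: fx=434.1, fy=518.6, cx=335.2, cy=223.3
Marker side s = 0.184 m; corners in marker frame (Z=0):
  M0 = (-0.0920, +0.0920, 0)
  M1 = (+0.0920, +0.0920, 0)
  M2 = (+0.0920, -0.0920, 0)
  M3 = (-0.0920, -0.0920, 0)
Detected image corners:
  c0 = (252.247911, 121.049607) px
  c1 = (315.853353, 123.862638) px
  c2 = (333.711778, 41.820479) px
  c3 = (271.055845, 44.865227) px
Planar DLT: solve 8×8 A·h = b for H (H[2,2]=1):
  H  [+224.97634 -157.99027 +292.21534]
  H  [-34.30411 +412.90282 +82.17858]
  H  [-0.40270 -0.19868 +1.00000]
B = K⁻¹H; ‖b₁‖=0.928041, ‖b₂‖=0.928041; λ = 2/(‖b₁‖+‖b₂‖) = 1.077539, sign → tz>0 ⇒ λ=+1.077539
r₁ = λ·B[:,0] = (+0.89351,+0.11556,-0.43392); r₂ = λ·B[:,1] = (-0.22685,+0.95011,-0.21409)
r₃ = r₁×r₂ = (+0.38753,+0.28973,+0.87514); SVD([r₁ r₂ r₃]) → R = UVᵀ:
  R  [+0.89351 -0.22685 +0.38753]
  R  [+0.11556 +0.95011 +0.28973]
  R  [-0.43392 -0.21409 +0.87514]
t = (-0.10670, -0.29322, +1.07754) m
tr R = 2.718758; θ = arccos((tr R − 1)/2) = 0.536743 rad = 30.753°
axis k = ((R−Rᵀ)₃₂, (R−Rᵀ)₁₃, (R−Rᵀ)₂₁) / (2 sinθ) = (-0.492647, +0.803238, +0.334824)
rvec = θ·k = (-0.264425, +0.431132, +0.179714)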